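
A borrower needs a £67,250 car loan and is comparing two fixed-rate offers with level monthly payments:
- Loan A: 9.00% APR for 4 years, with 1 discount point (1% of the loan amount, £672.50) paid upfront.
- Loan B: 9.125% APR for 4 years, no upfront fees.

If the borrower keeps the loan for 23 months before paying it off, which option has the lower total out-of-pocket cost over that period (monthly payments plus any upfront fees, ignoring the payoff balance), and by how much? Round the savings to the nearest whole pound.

Loan B by £581

Loan A: at 9.00% the monthly rate is 0.0075000, so the payment is 67,250 × 0.0075000 / (1 − 1.0075000^−48) = £1,673.52.
Loan B: monthly rate = 9.125%/12 = 0.0076042; payment = 67,250 × 0.0076042 / (1 − (1+0.0076042)^−48) = £1,677.51.
Over 23 months: Loan A costs 23 × £1,673.52 + £672.50 = £39,163.46; Loan B costs 23 × £1,677.51 = £38,582.73.
Loan B is cheaper by £39,163.46 − £38,582.73 = £580.73.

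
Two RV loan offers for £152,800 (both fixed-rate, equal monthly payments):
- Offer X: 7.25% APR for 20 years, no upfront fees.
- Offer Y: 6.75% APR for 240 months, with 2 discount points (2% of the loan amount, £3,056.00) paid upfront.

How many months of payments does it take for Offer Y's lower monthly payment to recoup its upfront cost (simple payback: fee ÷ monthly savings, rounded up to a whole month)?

67 months

Offer X: at 7.25% the monthly rate is 0.0060417, so the payment is 152,800 × 0.0060417 / (1 − 1.0060417^−240) = £1,207.69.
Offer Y: monthly rate = 6.75%/12 = 0.0056250; payment = 152,800 × 0.0056250 / (1 − (1+0.0056250)^−240) = £1,161.84.
Monthly savings = £1,207.69 − £1,161.84 = £45.85.
Break-even = £3,056.00 / £45.85 = 66.65 → 67 months.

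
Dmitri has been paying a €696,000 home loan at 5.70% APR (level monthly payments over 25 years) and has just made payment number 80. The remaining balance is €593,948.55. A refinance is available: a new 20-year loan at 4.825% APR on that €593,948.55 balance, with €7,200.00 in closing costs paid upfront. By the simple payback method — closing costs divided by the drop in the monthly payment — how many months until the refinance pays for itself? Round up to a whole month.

Current payment = 696,000 × 5.7%/12 / (1 − (1+0.0047500)^−300) = €4,357.58.
Refinanced payment = 593,948.55 × 0.0040208 / (1 − (1+0.0040208)^−240) = €3,862.61.
Monthly savings = €4,357.58 − €3,862.61 = €494.97.
Break-even = €7,200.00 / €494.97 = 14.55 → 15 months.

15 months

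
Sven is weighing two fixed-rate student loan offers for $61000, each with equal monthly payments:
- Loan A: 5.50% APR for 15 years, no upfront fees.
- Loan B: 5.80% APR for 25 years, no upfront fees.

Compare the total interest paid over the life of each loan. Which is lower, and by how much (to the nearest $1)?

Loan A: at 5.50% the monthly rate is 0.0045833, so the payment is 61,000 × 0.0045833 / (1 − 1.0045833^−180) = $498.42.
Total interest on Loan A = 180 × $498.42 − $61,000 = $28,715.60.
Loan B: monthly rate = 5.8%/12 = 0.0048333; payment = 61,000 × 0.0048333 / (1 − (1+0.0048333)^−300) = $385.60.
Total interest on Loan B = 300 × $385.60 − $61,000 = $54,680.00.
Loan A is lower by $25,964.40.

Loan A by $25,964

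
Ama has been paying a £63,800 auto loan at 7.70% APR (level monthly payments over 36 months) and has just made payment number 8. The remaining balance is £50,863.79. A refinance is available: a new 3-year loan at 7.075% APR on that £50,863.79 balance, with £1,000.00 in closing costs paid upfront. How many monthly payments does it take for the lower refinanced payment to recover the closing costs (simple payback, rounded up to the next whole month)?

Current payment = 63,800 × 7.7%/12 / (1 − (1+0.0064167)^−36) = £1,990.44.
Refinanced payment = 50,863.79 × 0.0058958 / (1 − (1+0.0058958)^−36) = £1,572.27.
Monthly savings = £1,990.44 − £1,572.27 = £418.17.
Break-even = £1,000.00 / £418.17 = 2.39 → 3 months.

3 months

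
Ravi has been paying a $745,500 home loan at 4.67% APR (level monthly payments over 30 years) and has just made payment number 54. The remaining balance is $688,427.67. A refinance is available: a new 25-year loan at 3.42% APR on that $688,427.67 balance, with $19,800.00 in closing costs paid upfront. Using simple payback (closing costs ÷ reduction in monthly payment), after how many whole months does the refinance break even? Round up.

Current payment = 745,500 × 4.67%/12 / (1 − (1+0.0038917)^−360) = $3,853.01.
Refinanced payment = 688,427.67 × 0.0028500 / (1 − (1+0.0028500)^−300) = $3,416.96.
Monthly savings = $3,853.01 − $3,416.96 = $436.05.
Break-even = $19,800.00 / $436.05 = 45.41 → 46 months.

46 months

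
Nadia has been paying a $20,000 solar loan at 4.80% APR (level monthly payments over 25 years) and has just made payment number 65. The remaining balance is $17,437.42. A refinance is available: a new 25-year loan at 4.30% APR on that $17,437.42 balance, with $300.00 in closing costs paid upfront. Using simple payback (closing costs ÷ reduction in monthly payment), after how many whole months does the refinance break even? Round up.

16 months

Current payment = 20,000 × 4.8%/12 / (1 − (1+0.0040000)^−300) = $114.60.
Refinanced payment = 17,437.42 × 0.0035833 / (1 − (1+0.0035833)^−300) = $94.95.
Monthly savings = $114.60 − $94.95 = $19.65.
Break-even = $300.00 / $19.65 = 15.27 → 16 months.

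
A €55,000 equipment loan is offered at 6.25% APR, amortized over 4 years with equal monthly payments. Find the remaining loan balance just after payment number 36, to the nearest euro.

€15,061

With monthly rate i = 6.25%/12 = 0.0052083, the balance after k of n payments is P · [(1+i)^n − (1+i)^k] / [(1+i)^n − 1].
(1+0.0052083)^48 = 1.28319262 and (1+0.0052083)^36 = 1.20564345, so the balance is 55,000 × (1.28319262 − 1.20564345) / (1.28319262 − 1) = €15,061.14.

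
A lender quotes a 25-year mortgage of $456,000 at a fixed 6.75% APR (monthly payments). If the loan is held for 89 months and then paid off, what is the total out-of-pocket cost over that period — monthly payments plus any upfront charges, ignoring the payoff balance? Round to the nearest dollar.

$280,400

At 6.75% the monthly rate is 0.0056250, so the payment is 456,000 × 0.0056250 / (1 − 1.0056250^−300) = $3,150.56.
Total outlay = 89 × $3,150.56 = $280,399.84.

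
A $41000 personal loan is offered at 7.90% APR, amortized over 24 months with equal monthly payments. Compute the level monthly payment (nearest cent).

At 7.90% the monthly rate is 0.0065833, so the payment is 41,000 × 0.0065833 / (1 − 1.0065833^−24) = $1,852.45.

$1,852.45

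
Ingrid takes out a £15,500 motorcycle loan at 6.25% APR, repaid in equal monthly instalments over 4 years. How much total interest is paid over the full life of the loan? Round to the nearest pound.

Monthly rate = 6.25%/12 = 0.0052083; payment = 15,500 × 0.0052083 / (1 − (1+0.0052083)^−48) = £365.80.
Total paid = 48 × £365.80 = £17,558.40; interest = £17,558.40 − £15,500 = £2,058.40.

£2,058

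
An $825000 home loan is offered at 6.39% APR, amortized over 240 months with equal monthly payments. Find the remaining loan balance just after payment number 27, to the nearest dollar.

$775,645

With monthly rate i = 6.39%/12 = 0.0053250, the balance after k of n payments is P · [(1+i)^n − (1+i)^k] / [(1+i)^n − 1].
(1+0.0053250)^240 = 3.57730369 and (1+0.0053250)^27 = 1.15418394, so the balance is 825,000 × (3.57730369 − 1.15418394) / (3.57730369 − 1) = $775,645.41.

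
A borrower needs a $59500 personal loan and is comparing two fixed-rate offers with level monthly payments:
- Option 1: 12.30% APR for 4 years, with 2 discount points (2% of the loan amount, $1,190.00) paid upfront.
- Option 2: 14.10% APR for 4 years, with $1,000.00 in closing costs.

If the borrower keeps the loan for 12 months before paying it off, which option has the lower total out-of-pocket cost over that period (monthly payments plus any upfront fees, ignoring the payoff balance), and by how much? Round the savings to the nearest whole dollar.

Option 1 by $449

Option 1: at 12.30% the monthly rate is 0.0102500, so the payment is 59,500 × 0.0102500 / (1 − 1.0102500^−48) = $1,575.64.
Option 2: at 14.10% the monthly rate is 0.0117500, so the payment is 59,500 × 0.0117500 / (1 − 1.0117500^−48) = $1,628.91.
Over 12 months: Option 1 costs 12 × $1,575.64 + $1,190.00 = $20,097.68; Option 2 costs 12 × $1,628.91 + $1,000.00 = $20,546.92.
Option 1 is cheaper by $20,546.92 − $20,097.68 = $449.24.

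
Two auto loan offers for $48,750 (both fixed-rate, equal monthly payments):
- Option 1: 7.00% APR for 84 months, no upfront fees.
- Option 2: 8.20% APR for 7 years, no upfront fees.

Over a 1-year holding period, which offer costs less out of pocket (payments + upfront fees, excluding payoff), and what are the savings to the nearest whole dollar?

Option 1: monthly rate = 7%/12 = 0.0058333; payment = 48,750 × 0.0058333 / (1 − (1+0.0058333)^−84) = $735.77.
Option 2: at 8.20% the monthly rate is 0.0068333, so the payment is 48,750 × 0.0068333 / (1 − 1.0068333^−84) = $764.69.
Over 12 months: Option 1 costs 12 × $735.77 = $8,829.24; Option 2 costs 12 × $764.69 = $9,176.28.
Option 1 is cheaper by $9,176.28 − $8,829.24 = $347.04.

Option 1 by $347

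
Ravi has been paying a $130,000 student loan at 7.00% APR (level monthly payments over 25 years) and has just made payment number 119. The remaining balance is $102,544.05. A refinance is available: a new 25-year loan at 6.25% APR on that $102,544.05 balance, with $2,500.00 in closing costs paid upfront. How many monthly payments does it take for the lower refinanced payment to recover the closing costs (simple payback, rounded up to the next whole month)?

Current payment = 130,000 × 7%/12 / (1 − (1+0.0058333)^−300) = $918.81.
Refinanced payment = 102,544.05 × 0.0052083 / (1 − (1+0.0052083)^−300) = $676.45.
Monthly savings = $918.81 − $676.45 = $242.36.
Break-even = $2,500.00 / $242.36 = 10.32 → 11 months.

11 months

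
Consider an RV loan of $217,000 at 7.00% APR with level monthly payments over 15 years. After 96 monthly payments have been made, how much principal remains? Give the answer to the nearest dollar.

$129,232

With monthly rate i = 7%/12 = 0.0058333, the balance after k of n payments is P · [(1+i)^n − (1+i)^k] / [(1+i)^n − 1].
(1+0.0058333)^180 = 2.84894673 and (1+0.0058333)^96 = 1.74782646, so the balance is 217,000 × (2.84894673 − 1.74782646) / (2.84894673 − 1) = $129,232.01.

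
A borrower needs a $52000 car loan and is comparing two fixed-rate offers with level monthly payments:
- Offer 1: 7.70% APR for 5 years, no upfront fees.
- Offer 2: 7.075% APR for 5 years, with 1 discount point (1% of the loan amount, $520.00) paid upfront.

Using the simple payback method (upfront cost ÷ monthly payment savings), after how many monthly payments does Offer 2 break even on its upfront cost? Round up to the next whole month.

34 months

Offer 1: monthly rate = 7.7%/12 = 0.0064167; payment = 52,000 × 0.0064167 / (1 − (1+0.0064167)^−60) = $1,046.92.
Offer 2: monthly rate = 7.075%/12 = 0.0058958; payment = 52,000 × 0.0058958 / (1 − (1+0.0058958)^−60) = $1,031.50.
Monthly savings = $1,046.92 − $1,031.50 = $15.42.
Break-even = $520.00 / $15.42 = 33.72 → 34 months.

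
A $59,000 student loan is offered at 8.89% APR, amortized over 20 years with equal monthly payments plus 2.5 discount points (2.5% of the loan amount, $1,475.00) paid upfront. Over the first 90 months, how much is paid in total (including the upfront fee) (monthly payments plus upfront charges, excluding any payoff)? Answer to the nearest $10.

$48,880

Monthly rate = 8.89%/12 = 0.0074083; payment = 59,000 × 0.0074083 / (1 − (1+0.0074083)^−240) = $526.67.
Total outlay = 90 × $526.67 + $1,475.00 = $48,875.30.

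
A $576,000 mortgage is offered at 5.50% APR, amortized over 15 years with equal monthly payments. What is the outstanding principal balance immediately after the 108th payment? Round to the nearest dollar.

$288,067

With monthly rate i = 5.5%/12 = 0.0045833, the balance after k of n payments is P · [(1+i)^n − (1+i)^k] / [(1+i)^n − 1].
(1+0.0045833)^180 = 2.27758377 and (1+0.0045833)^108 = 1.63864401, so the balance is 576,000 × (2.27758377 − 1.63864401) / (2.27758377 − 1) = $288,066.67.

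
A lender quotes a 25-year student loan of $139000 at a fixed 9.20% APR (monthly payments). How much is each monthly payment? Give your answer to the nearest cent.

Monthly rate = 9.2%/12 = 0.0076667; payment = 139,000 × 0.0076667 / (1 − (1+0.0076667)^−300) = $1,185.58.

$1,185.58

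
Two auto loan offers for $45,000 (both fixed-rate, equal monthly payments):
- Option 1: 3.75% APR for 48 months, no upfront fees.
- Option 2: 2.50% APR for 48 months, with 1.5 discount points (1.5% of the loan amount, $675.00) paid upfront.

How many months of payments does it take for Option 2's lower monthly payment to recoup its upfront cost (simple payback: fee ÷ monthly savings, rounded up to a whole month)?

28 months

Option 1: at 3.75% the monthly rate is 0.0031250, so the payment is 45,000 × 0.0031250 / (1 − 1.0031250^−48) = $1,011.03.
Option 2: monthly rate = 2.5%/12 = 0.0020833; payment = 45,000 × 0.0020833 / (1 − (1+0.0020833)^−48) = $986.13.
Monthly savings = $1,011.03 − $986.13 = $24.90.
Break-even = $675.00 / $24.90 = 27.11 → 28 months.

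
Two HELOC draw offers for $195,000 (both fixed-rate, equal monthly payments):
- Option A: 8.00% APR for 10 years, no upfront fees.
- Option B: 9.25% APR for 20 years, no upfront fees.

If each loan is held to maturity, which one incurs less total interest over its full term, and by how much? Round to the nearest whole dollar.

Option A by $144,719

Option A: at 8.00% the monthly rate is 0.0066667, so the payment is 195,000 × 0.0066667 / (1 − 1.0066667^−120) = $2,365.89.
Total interest on Option A = 120 × $2,365.89 − $195,000 = $88,906.80.
Option B: monthly rate = 9.25%/12 = 0.0077083; payment = 195,000 × 0.0077083 / (1 − (1+0.0077083)^−240) = $1,785.94.
Total interest on Option B = 240 × $1,785.94 − $195,000 = $233,625.60.
Option A is lower by $144,718.80.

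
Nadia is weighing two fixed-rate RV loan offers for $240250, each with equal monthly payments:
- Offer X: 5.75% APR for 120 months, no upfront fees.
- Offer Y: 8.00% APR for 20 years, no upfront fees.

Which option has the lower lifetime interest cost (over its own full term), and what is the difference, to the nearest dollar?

Offer X by $165,827

Offer X: monthly rate = 5.75%/12 = 0.0047917; payment = 240,250 × 0.0047917 / (1 − (1+0.0047917)^−120) = $2,637.21.
Total interest on Offer X = 120 × $2,637.21 − $240,250 = $76,215.20.
Offer Y: at 8.00% the monthly rate is 0.0066667, so the payment is 240,250 × 0.0066667 / (1 − 1.0066667^−240) = $2,009.55.
Total interest on Offer Y = 240 × $2,009.55 − $240,250 = $242,042.00.
Offer X is lower by $165,826.80.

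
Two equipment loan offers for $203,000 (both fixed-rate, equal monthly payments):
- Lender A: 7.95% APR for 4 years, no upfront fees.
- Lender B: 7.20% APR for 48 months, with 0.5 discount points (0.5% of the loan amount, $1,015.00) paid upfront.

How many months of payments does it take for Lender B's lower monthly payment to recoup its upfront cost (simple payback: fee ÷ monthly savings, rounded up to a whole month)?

15 months

Lender A: monthly rate = 7.95%/12 = 0.0066250; payment = 203,000 × 0.0066250 / (1 − (1+0.0066250)^−48) = $4,951.06.
Lender B: monthly rate = 7.2%/12 = 0.0060000; payment = 203,000 × 0.0060000 / (1 − (1+0.0060000)^−48) = $4,879.95.
Monthly savings = $4,951.06 − $4,879.95 = $71.11.
Break-even = $1,015.00 / $71.11 = 14.27 → 15 months.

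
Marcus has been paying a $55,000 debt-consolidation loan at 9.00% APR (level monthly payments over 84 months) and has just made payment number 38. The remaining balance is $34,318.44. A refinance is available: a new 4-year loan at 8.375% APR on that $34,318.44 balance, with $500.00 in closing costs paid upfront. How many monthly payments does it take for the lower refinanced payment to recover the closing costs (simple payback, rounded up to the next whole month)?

13 months

Current payment = 55,000 × 9%/12 / (1 − (1+0.0075000)^−84) = $884.90.
Refinanced payment = 34,318.44 × 0.0069792 / (1 − (1+0.0069792)^−48) = $843.87.
Monthly savings = $884.90 − $843.87 = $41.03.
Break-even = $500.00 / $41.03 = 12.19 → 13 months.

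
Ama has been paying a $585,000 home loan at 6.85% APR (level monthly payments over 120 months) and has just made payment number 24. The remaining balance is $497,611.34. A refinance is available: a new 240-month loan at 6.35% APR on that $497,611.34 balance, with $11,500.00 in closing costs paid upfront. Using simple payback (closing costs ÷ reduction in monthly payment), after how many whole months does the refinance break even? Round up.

4 months

Current payment = 585,000 × 6.85%/12 / (1 − (1+0.0057083)^−120) = $6,747.21.
Refinanced payment = 497,611.34 × 0.0052917 / (1 − (1+0.0052917)^−240) = $3,666.24.
Monthly savings = $6,747.21 − $3,666.24 = $3,080.97.
Break-even = $11,500.00 / $3,080.97 = 3.73 → 4 months.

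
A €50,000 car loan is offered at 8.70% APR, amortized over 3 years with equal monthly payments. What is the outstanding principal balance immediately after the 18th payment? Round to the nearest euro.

€26,623

With monthly rate i = 8.7%/12 = 0.0072500, the balance after k of n payments is P · [(1+i)^n − (1+i)^k] / [(1+i)^n − 1].
(1+0.0072500)^36 = 1.29700586 and (1+0.0072500)^18 = 1.13886165, so the balance is 50,000 × (1.29700586 − 1.13886165) / (1.29700586 − 1) = €26,623.08.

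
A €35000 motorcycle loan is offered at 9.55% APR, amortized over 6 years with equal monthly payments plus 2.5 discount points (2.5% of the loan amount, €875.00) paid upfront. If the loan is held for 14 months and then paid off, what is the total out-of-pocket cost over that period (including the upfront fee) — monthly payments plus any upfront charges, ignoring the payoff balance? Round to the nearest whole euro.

€9,842

Monthly rate = 9.55%/12 = 0.0079583; payment = 35,000 × 0.0079583 / (1 − (1+0.0079583)^−72) = €640.49.
Total outlay = 14 × €640.49 + €875.00 = €9,841.86.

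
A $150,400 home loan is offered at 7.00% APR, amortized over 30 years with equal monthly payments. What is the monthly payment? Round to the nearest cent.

$1,000.61

Monthly rate = 7%/12 = 0.0058333; payment = 150,400 × 0.0058333 / (1 − (1+0.0058333)^−360) = $1,000.61.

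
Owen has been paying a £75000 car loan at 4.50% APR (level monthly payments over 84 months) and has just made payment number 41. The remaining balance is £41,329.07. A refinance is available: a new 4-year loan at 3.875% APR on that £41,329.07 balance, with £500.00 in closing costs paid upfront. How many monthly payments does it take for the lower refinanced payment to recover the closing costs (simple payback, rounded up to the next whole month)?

Current payment = 75,000 × 4.5%/12 / (1 − (1+0.0037500)^−84) = £1,042.51.
Refinanced payment = 41,329.07 × 0.0032292 / (1 − (1+0.0032292)^−48) = £930.86.
Monthly savings = £1,042.51 − £930.86 = £111.65.
Break-even = £500.00 / £111.65 = 4.48 → 5 months.

5 months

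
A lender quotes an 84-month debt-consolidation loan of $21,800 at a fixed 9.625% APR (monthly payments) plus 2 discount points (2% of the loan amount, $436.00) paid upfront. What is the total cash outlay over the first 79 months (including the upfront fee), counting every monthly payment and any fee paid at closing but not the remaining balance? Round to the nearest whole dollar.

Monthly rate = 9.625%/12 = 0.0080208; payment = 21,800 × 0.0080208 / (1 − (1+0.0080208)^−84) = $357.70.
Total outlay = 79 × $357.70 + $436.00 = $28,694.30.

$28,694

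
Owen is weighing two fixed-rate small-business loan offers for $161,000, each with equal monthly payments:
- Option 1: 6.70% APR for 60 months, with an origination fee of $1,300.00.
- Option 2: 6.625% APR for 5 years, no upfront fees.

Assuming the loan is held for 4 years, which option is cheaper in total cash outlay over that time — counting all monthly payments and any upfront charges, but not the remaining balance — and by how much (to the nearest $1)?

Option 2 by $1,572

Option 1: monthly rate = 6.7%/12 = 0.0055833; payment = 161,000 × 0.0055833 / (1 − (1+0.0055833)^−60) = $3,165.25.
Option 2: at 6.625% the monthly rate is 0.0055208, so the payment is 161,000 × 0.0055208 / (1 − 1.0055208^−60) = $3,159.58.
Over 48 months: Option 1 costs 48 × $3,165.25 + $1,300.00 = $153,232.00; Option 2 costs 48 × $3,159.58 = $151,659.84.
Option 2 is cheaper by $153,232.00 − $151,659.84 = $1,572.16.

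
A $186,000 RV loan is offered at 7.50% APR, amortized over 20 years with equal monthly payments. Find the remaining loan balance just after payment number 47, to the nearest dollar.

With monthly rate i = 7.5%/12 = 0.0062500, the balance after k of n payments is P · [(1+i)^n − (1+i)^k] / [(1+i)^n − 1].
(1+0.0062500)^240 = 4.46081703 and (1+0.0062500)^47 = 1.34022276, so the balance is 186,000 × (4.46081703 − 1.34022276) / (4.46081703 − 1) = $167,714.89.

$167,715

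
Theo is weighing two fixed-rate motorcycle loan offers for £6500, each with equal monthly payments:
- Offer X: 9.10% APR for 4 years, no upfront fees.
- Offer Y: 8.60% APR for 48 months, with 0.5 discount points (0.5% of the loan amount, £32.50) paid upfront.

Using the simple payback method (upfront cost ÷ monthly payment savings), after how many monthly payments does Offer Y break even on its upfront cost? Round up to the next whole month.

Offer X: monthly rate = 9.1%/12 = 0.0075833; payment = 6,500 × 0.0075833 / (1 − (1+0.0075833)^−48) = £162.06.
Offer Y: monthly rate = 8.6%/12 = 0.0071667; payment = 6,500 × 0.0071667 / (1 − (1+0.0071667)^−48) = £160.52.
Monthly savings = £162.06 − £160.52 = £1.54.
Break-even = £32.50 / £1.54 = 21.10 → 22 months.

22 months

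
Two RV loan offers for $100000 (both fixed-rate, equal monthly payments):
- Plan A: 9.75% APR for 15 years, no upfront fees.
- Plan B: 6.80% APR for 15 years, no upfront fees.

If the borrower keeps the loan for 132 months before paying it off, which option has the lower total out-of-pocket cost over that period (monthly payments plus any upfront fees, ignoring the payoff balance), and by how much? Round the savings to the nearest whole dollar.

Plan A: at 9.75% the monthly rate is 0.0081250, so the payment is 100,000 × 0.0081250 / (1 − 1.0081250^−180) = $1,059.36.
Plan B: at 6.80% the monthly rate is 0.0056667, so the payment is 100,000 × 0.0056667 / (1 − 1.0056667^−180) = $887.68.
Over 132 months: Plan A costs 132 × $1,059.36 = $139,835.52; Plan B costs 132 × $887.68 = $117,173.76.
Plan B is cheaper by $139,835.52 − $117,173.76 = $22,661.76.

Plan B by $22,662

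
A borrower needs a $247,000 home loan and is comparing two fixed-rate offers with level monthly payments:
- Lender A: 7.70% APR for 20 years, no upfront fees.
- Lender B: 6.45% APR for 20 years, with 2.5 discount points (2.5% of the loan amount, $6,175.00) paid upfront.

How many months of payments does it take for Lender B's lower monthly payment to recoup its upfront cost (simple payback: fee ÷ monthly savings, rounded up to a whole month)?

Lender A: at 7.70% the monthly rate is 0.0064167, so the payment is 247,000 × 0.0064167 / (1 − 1.0064167^−240) = $2,020.13.
Lender B: at 6.45% the monthly rate is 0.0053750, so the payment is 247,000 × 0.0053750 / (1 − 1.0053750^−240) = $1,834.30.
Monthly savings = $2,020.13 − $1,834.30 = $185.83.
Break-even = $6,175.00 / $185.83 = 33.23 → 34 months.

34 months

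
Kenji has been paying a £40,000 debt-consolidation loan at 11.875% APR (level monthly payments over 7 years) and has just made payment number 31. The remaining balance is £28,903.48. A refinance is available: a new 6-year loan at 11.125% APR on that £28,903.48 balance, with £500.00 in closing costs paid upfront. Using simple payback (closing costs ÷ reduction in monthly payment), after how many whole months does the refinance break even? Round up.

4 months

Current payment = 40,000 × 11.875%/12 / (1 − (1+0.0098958)^−84) = £703.44.
Refinanced payment = 28,903.48 × 0.0092708 / (1 − (1+0.0092708)^−72) = £552.00.
Monthly savings = £703.44 − £552.00 = £151.44.
Break-even = £500.00 / £151.44 = 3.30 → 4 months.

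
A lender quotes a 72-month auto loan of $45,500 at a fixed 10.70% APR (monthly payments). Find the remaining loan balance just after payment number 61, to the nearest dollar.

$8,963

With monthly rate i = 10.7%/12 = 0.0089167, the balance after k of n payments is P · [(1+i)^n − (1+i)^k] / [(1+i)^n − 1].
(1+0.0089167)^72 = 1.89487837 and (1+0.0089167)^61 = 1.71859316, so the balance is 45,500 × (1.89487837 − 1.71859316) / (1.89487837 − 1) = $8,963.20.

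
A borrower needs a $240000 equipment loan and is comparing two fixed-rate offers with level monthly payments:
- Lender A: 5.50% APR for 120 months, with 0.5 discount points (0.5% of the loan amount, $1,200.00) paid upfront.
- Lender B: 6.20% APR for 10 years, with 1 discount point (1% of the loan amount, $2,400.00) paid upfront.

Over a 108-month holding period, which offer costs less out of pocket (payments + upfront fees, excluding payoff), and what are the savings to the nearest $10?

Lender A: monthly rate = 5.5%/12 = 0.0045833; payment = 240,000 × 0.0045833 / (1 − (1+0.0045833)^−120) = $2,604.63.
Lender B: monthly rate = 6.2%/12 = 0.0051667; payment = 240,000 × 0.0051667 / (1 − (1+0.0051667)^−120) = $2,688.66.
Over 108 months: Lender A costs 108 × $2,604.63 + $1,200.00 = $282,500.04; Lender B costs 108 × $2,688.66 + $2,400.00 = $292,775.28.
Lender A is cheaper by $292,775.28 − $282,500.04 = $10,275.24.

Lender A by $10,280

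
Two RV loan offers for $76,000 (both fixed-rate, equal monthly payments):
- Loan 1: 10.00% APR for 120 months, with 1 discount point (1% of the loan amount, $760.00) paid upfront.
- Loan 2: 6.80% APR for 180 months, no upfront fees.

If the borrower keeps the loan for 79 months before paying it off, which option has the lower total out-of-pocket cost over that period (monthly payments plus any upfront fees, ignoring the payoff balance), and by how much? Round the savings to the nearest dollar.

Loan 1: at 10.00% the monthly rate is 0.0083333, so the payment is 76,000 × 0.0083333 / (1 − 1.0083333^−120) = $1,004.35.
Loan 2: monthly rate = 6.8%/12 = 0.0056667; payment = 76,000 × 0.0056667 / (1 − (1+0.0056667)^−180) = $674.64.
Over 79 months: Loan 1 costs 79 × $1,004.35 + $760.00 = $80,103.65; Loan 2 costs 79 × $674.64 = $53,296.56.
Loan 2 is cheaper by $80,103.65 − $53,296.56 = $26,807.09.

Loan 2 by $26,807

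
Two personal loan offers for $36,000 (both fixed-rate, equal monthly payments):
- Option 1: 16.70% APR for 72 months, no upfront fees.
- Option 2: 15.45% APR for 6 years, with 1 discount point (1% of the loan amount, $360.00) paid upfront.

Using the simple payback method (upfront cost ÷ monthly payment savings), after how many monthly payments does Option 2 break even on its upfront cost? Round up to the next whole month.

15 months

Option 1: monthly rate = 16.7%/12 = 0.0139167; payment = 36,000 × 0.0139167 / (1 − (1+0.0139167)^−72) = $794.85.
Option 2: at 15.45% the monthly rate is 0.0128750, so the payment is 36,000 × 0.0128750 / (1 − 1.0128750^−72) = $770.05.
Monthly savings = $794.85 − $770.05 = $24.80.
Break-even = $360.00 / $24.80 = 14.52 → 15 months.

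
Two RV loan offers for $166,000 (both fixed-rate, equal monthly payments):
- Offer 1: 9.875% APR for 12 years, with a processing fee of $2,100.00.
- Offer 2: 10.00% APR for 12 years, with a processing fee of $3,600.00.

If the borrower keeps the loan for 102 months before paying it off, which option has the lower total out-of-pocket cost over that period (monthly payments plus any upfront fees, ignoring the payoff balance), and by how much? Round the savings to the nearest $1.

Offer 1 by $2,721

Offer 1: at 9.875% the monthly rate is 0.0082292, so the payment is 166,000 × 0.0082292 / (1 − 1.0082292^−144) = $1,971.86.
Offer 2: monthly rate = 10%/12 = 0.0083333; payment = 166,000 × 0.0083333 / (1 − (1+0.0083333)^−144) = $1,983.83.
Over 102 months: Offer 1 costs 102 × $1,971.86 + $2,100.00 = $203,229.72; Offer 2 costs 102 × $1,983.83 + $3,600.00 = $205,950.66.
Offer 1 is cheaper by $205,950.66 − $203,229.72 = $2,720.94.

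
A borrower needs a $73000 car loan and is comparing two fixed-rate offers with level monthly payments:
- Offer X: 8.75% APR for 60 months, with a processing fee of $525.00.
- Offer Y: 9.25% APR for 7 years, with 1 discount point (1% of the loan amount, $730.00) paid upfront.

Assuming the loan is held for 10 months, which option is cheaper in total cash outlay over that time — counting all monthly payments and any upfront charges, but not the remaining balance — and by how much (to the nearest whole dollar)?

Offer Y by $3,022

Offer X: monthly rate = 8.75%/12 = 0.0072917; payment = 73,000 × 0.0072917 / (1 − (1+0.0072917)^−60) = $1,506.52.
Offer Y: at 9.25% the monthly rate is 0.0077083, so the payment is 73,000 × 0.0077083 / (1 − 1.0077083^−84) = $1,183.79.
Over 10 months: Offer X costs 10 × $1,506.52 + $525.00 = $15,590.20; Offer Y costs 10 × $1,183.79 + $730.00 = $12,567.90.
Offer Y is cheaper by $15,590.20 − $12,567.90 = $3,022.30.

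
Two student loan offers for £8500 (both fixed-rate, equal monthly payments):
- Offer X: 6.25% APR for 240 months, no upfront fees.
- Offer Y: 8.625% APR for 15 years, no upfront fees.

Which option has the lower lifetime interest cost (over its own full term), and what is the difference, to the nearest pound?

Offer X by £268

Offer X: at 6.25% the monthly rate is 0.0052083, so the payment is 8,500 × 0.0052083 / (1 − 1.0052083^−240) = £62.13.
Total interest on Offer X = 240 × £62.13 − £8,500 = £6,411.20.
Offer Y: at 8.625% the monthly rate is 0.0071875, so the payment is 8,500 × 0.0071875 / (1 − 1.0071875^−180) = £84.33.
Total interest on Offer Y = 180 × £84.33 − £8,500 = £6,679.40.
Offer X is lower by £268.20.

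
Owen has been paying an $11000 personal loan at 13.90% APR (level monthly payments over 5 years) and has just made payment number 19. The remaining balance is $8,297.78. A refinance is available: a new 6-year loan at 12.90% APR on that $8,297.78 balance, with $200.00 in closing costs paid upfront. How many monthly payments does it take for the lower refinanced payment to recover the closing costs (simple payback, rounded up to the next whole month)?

3 months

Current payment = 11,000 × 13.9%/12 / (1 − (1+0.0115833)^−60) = $255.38.
Refinanced payment = 8,297.78 × 0.0107500 / (1 − (1+0.0107500)^−72) = $166.13.
Monthly savings = $255.38 − $166.13 = $89.25.
Break-even = $200.00 / $89.25 = 2.24 → 3 months.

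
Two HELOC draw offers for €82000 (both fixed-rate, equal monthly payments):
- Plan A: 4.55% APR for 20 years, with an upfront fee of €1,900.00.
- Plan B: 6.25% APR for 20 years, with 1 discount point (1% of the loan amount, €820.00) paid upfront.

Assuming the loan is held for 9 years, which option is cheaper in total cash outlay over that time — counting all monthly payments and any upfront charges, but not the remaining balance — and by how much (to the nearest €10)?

Plan A: at 4.55% the monthly rate is 0.0037917, so the payment is 82,000 × 0.0037917 / (1 − 1.0037917^−240) = €520.99.
Plan B: monthly rate = 6.25%/12 = 0.0052083; payment = 82,000 × 0.0052083 / (1 − (1+0.0052083)^−240) = €599.36.
Over 108 months: Plan A costs 108 × €520.99 + €1,900.00 = €58,166.92; Plan B costs 108 × €599.36 + €820.00 = €65,550.88.
Plan A is cheaper by €65,550.88 − €58,166.92 = €7,383.96.

Plan A by €7,380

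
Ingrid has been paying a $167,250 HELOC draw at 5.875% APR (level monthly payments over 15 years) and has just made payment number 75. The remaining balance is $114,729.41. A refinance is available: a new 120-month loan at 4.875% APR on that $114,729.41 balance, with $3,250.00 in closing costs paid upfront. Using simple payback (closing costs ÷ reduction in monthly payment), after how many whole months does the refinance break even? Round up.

Current payment = 167,250 × 5.875%/12 / (1 − (1+0.0048958)^−180) = $1,400.08.
Refinanced payment = 114,729.41 × 0.0040625 / (1 − (1+0.0040625)^−120) = $1,209.89.
Monthly savings = $1,400.08 − $1,209.89 = $190.19.
Break-even = $3,250.00 / $190.19 = 17.09 → 18 months.

18 months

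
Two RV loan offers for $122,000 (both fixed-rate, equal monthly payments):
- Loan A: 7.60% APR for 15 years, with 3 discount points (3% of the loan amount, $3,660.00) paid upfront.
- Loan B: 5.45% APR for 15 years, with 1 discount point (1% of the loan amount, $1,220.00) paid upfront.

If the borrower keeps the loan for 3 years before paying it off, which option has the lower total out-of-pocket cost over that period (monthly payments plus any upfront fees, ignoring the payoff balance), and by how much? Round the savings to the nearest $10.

Loan B by $7,630

Loan A: monthly rate = 7.6%/12 = 0.0063333; payment = 122,000 × 0.0063333 / (1 − (1+0.0063333)^−180) = $1,137.90.
Loan B: at 5.45% the monthly rate is 0.0045417, so the payment is 122,000 × 0.0045417 / (1 − 1.0045417^−180) = $993.61.
Over 36 months: Loan A costs 36 × $1,137.90 + $3,660.00 = $44,624.40; Loan B costs 36 × $993.61 + $1,220.00 = $36,989.96.
Loan B is cheaper by $44,624.40 − $36,989.96 = $7,634.44.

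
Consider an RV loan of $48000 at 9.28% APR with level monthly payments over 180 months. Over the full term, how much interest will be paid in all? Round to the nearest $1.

$41,078

At 9.28% the monthly rate is 0.0077333, so the payment is 48,000 × 0.0077333 / (1 − 1.0077333^−180) = $494.88.
Total paid = 180 × $494.88 = $89,078.40; interest = $89,078.40 − $48,000 = $41,078.40.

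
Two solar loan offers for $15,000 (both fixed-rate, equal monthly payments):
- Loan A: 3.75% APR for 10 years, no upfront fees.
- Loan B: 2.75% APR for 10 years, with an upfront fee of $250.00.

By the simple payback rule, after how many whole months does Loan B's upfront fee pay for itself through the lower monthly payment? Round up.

Loan A: monthly rate = 3.75%/12 = 0.0031250; payment = 15,000 × 0.0031250 / (1 − (1+0.0031250)^−120) = $150.09.
Loan B: at 2.75% the monthly rate is 0.0022917, so the payment is 15,000 × 0.0022917 / (1 − 1.0022917^−120) = $143.12.
Monthly savings = $150.09 − $143.12 = $6.97.
Break-even = $250.00 / $6.97 = 35.87 → 36 months.

36 months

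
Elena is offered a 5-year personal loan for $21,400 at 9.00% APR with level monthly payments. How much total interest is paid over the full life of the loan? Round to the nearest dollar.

$5,254

At 9.00% the monthly rate is 0.0075000, so the payment is 21,400 × 0.0075000 / (1 − 1.0075000^−60) = $444.23.
Total paid = 60 × $444.23 = $26,653.80; interest = $26,653.80 − $21,400 = $5,253.80.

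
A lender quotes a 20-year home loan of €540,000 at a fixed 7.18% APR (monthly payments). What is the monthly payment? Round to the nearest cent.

At 7.18% the monthly rate is 0.0059833, so the payment is 540,000 × 0.0059833 / (1 − 1.0059833^−240) = €4,245.16.

€4,245.16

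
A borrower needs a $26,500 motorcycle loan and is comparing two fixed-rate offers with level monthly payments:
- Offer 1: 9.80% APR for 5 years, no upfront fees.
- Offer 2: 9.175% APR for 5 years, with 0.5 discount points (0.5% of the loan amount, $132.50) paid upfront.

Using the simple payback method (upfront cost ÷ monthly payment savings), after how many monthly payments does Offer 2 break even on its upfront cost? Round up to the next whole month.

Offer 1: at 9.80% the monthly rate is 0.0081667, so the payment is 26,500 × 0.0081667 / (1 − 1.0081667^−60) = $560.44.
Offer 2: monthly rate = 9.175%/12 = 0.0076458; payment = 26,500 × 0.0076458 / (1 − (1+0.0076458)^−60) = $552.35.
Monthly savings = $560.44 − $552.35 = $8.09.
Break-even = $132.50 / $8.09 = 16.38 → 17 months.

17 months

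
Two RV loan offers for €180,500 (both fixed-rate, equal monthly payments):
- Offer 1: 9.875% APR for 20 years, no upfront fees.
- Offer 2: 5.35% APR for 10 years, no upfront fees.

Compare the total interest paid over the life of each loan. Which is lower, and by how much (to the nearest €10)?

Offer 1: at 9.875% the monthly rate is 0.0082292, so the payment is 180,500 × 0.0082292 / (1 − 1.0082292^−240) = €1,726.94.
Total interest on Offer 1 = 240 × €1,726.94 − €180,500 = €233,965.60.
Offer 2: monthly rate = 5.35%/12 = 0.0044583; payment = 180,500 × 0.0044583 / (1 − (1+0.0044583)^−120) = €1,945.51.
Total interest on Offer 2 = 120 × €1,945.51 − €180,500 = €52,961.20.
Offer 2 is lower by €181,004.40.

Offer 2 by €181,000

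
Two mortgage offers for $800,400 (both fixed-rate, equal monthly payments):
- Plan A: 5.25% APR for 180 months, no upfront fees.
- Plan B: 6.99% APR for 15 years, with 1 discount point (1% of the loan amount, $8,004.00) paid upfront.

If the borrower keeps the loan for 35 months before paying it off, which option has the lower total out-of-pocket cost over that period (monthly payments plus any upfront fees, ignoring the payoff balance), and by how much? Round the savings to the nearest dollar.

Plan A: monthly rate = 5.25%/12 = 0.0043750; payment = 800,400 × 0.0043750 / (1 − (1+0.0043750)^−180) = $6,434.24.
Plan B: monthly rate = 6.99%/12 = 0.0058250; payment = 800,400 × 0.0058250 / (1 − (1+0.0058250)^−180) = $7,189.75.
Over 35 months: Plan A costs 35 × $6,434.24 = $225,198.40; Plan B costs 35 × $7,189.75 + $8,004.00 = $259,645.25.
Plan A is cheaper by $259,645.25 − $225,198.40 = $34,446.85.

Plan A by $34,447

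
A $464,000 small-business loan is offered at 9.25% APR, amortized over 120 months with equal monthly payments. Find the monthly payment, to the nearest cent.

At 9.25% the monthly rate is 0.0077083, so the payment is 464,000 × 0.0077083 / (1 − 1.0077083^−120) = $5,940.72.

$5,940.72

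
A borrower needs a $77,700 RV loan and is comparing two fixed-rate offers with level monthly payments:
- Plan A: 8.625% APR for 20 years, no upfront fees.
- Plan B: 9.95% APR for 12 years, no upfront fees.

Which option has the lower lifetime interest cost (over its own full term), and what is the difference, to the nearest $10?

Plan A: monthly rate = 8.625%/12 = 0.0071875; payment = 77,700 × 0.0071875 / (1 − (1+0.0071875)^−240) = $680.46.
Total interest on Plan A = 240 × $680.46 − $77,700 = $85,610.40.
Plan B: at 9.95% the monthly rate is 0.0082917, so the payment is 77,700 × 0.0082917 / (1 − 1.0082917^−144) = $926.33.
Total interest on Plan B = 144 × $926.33 − $77,700 = $55,691.52.
Plan B is lower by $29,918.88.

Plan B by $29,920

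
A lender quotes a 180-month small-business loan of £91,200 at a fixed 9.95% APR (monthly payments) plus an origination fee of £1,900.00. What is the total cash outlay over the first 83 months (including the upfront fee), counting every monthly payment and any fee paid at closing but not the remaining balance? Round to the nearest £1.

£83,012

At 9.95% the monthly rate is 0.0082917, so the payment is 91,200 × 0.0082917 / (1 − 1.0082917^−180) = £977.25.
Total outlay = 83 × £977.25 + £1,900.00 = £83,011.75.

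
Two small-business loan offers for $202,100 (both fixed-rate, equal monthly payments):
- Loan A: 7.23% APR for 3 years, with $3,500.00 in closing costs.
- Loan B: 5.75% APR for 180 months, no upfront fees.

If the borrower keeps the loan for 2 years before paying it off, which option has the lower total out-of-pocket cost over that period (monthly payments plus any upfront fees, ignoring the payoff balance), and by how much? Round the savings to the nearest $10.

Loan B by $113,500

Loan A: at 7.23% the monthly rate is 0.0060250, so the payment is 202,100 × 0.0060250 / (1 − 1.0060250^−36) = $6,261.54.
Loan B: at 5.75% the monthly rate is 0.0047917, so the payment is 202,100 × 0.0047917 / (1 − 1.0047917^−180) = $1,678.26.
Over 24 months: Loan A costs 24 × $6,261.54 + $3,500.00 = $153,776.96; Loan B costs 24 × $1,678.26 = $40,278.24.
Loan B is cheaper by $153,776.96 − $40,278.24 = $113,498.72.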